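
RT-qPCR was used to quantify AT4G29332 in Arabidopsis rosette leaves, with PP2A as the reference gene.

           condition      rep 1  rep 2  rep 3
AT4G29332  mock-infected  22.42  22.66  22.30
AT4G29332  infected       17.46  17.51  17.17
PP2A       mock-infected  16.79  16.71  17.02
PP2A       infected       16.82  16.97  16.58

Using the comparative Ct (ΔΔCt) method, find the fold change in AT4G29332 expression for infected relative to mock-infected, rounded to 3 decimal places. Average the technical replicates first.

32.672

Mean Ct: AT4G29332 mock-infected 22.460; AT4G29332 infected 17.380; PP2A mock-infected 16.840; PP2A infected 16.790
ΔCt(mock-infected) = 22.460 − 16.840 = 5.620
ΔCt(infected) = 17.380 − 16.790 = 0.590
ΔΔCt = 0.590 − 5.620 = -5.030
Fold change = 2^(−(-5.030)) = 2^5.030 = 32.6724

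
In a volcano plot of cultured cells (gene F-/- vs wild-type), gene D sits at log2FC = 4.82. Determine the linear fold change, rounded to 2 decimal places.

Fold change = 2^(4.82) = 28.246

28.25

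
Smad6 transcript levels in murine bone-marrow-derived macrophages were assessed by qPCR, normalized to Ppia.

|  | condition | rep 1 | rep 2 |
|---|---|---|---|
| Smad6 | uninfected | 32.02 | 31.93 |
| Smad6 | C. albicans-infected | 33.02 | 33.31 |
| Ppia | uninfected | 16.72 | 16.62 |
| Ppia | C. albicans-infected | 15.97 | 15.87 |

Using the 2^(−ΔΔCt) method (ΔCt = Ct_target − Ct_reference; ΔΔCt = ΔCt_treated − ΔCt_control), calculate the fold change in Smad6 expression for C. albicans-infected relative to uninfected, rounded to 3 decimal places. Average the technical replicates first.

0.261

Mean Ct: Smad6 uninfected 31.975; Smad6 C. albicans-infected 33.165; Ppia uninfected 16.670; Ppia C. albicans-infected 15.920
ΔCt(uninfected) = 31.975 − 16.670 = 15.305
ΔCt(C. albicans-infected) = 33.165 − 15.920 = 17.245
ΔΔCt = 17.245 − 15.305 = 1.940
Fold change = 2^(−1.940) = 0.2606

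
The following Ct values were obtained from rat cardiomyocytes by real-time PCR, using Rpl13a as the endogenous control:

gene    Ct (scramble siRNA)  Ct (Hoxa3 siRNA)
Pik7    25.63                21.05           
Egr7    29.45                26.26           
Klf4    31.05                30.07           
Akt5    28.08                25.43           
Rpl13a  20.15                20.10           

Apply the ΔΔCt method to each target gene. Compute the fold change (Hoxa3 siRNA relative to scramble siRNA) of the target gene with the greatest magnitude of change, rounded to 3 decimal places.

23.103

Pik7: ΔΔCt = (21.05−20.10) − (25.63−20.15) = 0.95 − 5.48 = -4.53; fold change = 2^4.53 = 23.103
Egr7: ΔΔCt = (26.26−20.10) − (29.45−20.15) = 6.16 − 9.30 = -3.14; fold change = 2^3.14 = 8.815
Klf4: ΔΔCt = (30.07−20.10) − (31.05−20.15) = 9.97 − 10.90 = -0.93; fold change = 2^0.93 = 1.905
Akt5: ΔΔCt = (25.43−20.10) − (28.08−20.15) = 5.33 − 7.93 = -2.60; fold change = 2^2.60 = 6.063
Pik7 has the largest |ΔΔCt| = 4.53.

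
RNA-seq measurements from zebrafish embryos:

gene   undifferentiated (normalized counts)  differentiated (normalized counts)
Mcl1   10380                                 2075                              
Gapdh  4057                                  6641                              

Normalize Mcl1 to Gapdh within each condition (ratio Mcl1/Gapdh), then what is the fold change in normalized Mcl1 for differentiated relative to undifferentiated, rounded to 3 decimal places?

0.122

Mcl1/Gapdh (undifferentiated) = 10380 / 4057 = 2.5585
Mcl1/Gapdh (differentiated) = 2075 / 6641 = 0.31245
Fold change = 0.31245 / 2.5585 = 0.1221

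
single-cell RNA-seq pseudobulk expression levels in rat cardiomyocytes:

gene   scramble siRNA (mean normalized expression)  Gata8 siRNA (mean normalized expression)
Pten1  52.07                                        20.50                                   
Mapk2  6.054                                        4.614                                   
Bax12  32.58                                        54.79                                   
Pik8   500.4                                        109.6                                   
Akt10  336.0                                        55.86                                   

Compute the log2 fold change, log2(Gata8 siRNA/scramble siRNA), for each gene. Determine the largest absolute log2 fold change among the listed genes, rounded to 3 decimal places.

log2(20.50/52.07) = -1.345  (Pten1)
log2(4.614/6.054) = -0.392  (Mapk2)
log2(54.79/32.58) = 0.750  (Bax12)
log2(109.6/500.4) = -2.191  (Pik8)
log2(55.86/336.0) = -2.589  (Akt10)
The largest magnitude belongs to Akt10.

2.589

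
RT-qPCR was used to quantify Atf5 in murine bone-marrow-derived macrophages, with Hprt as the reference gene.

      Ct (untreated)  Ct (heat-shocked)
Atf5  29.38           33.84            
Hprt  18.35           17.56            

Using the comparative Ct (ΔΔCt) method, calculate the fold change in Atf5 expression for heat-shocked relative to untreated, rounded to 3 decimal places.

0.026

ΔCt(untreated) = 29.380 − 18.350 = 11.030
ΔCt(heat-shocked) = 33.840 − 17.560 = 16.280
ΔΔCt = 16.280 − 11.030 = 5.250
Fold change = 2^(−5.250) = 0.0263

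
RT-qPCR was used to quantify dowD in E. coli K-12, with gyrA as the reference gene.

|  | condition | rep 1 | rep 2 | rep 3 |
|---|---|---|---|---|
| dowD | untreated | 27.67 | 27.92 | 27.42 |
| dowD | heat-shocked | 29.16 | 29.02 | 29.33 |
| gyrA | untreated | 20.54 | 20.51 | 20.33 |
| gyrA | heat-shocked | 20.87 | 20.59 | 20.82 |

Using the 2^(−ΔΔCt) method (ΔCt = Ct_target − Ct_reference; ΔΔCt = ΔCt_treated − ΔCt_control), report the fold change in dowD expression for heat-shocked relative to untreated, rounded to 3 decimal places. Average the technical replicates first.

Mean Ct: dowD untreated 27.670; dowD heat-shocked 29.170; gyrA untreated 20.460; gyrA heat-shocked 20.760
ΔCt(untreated) = 27.670 − 20.460 = 7.210
ΔCt(heat-shocked) = 29.170 − 20.760 = 8.410
ΔΔCt = 8.410 − 7.210 = 1.200
Fold change = 2^(−1.200) = 0.4353

0.435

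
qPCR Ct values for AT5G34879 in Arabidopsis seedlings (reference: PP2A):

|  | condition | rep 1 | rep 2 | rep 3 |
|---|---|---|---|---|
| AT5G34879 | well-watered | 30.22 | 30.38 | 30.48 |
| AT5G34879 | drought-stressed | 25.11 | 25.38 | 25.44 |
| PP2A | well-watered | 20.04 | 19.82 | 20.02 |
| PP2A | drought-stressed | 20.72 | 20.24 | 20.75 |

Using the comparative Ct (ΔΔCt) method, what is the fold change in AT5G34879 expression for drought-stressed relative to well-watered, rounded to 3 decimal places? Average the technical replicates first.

Mean Ct: AT5G34879 well-watered 30.360; AT5G34879 drought-stressed 25.310; PP2A well-watered 19.960; PP2A drought-stressed 20.570
ΔCt(well-watered) = 30.360 − 19.960 = 10.400
ΔCt(drought-stressed) = 25.310 − 20.570 = 4.740
ΔΔCt = 4.740 − 10.400 = -5.660
Fold change = 2^(−(-5.660)) = 2^5.660 = 50.5626

50.563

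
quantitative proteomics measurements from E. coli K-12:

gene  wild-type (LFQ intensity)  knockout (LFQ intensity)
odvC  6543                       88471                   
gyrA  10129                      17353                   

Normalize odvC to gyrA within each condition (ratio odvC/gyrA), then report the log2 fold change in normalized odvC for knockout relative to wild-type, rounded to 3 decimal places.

2.980

odvC/gyrA (wild-type) = 6543 / 10129 = 0.64597
odvC/gyrA (knockout) = 88471 / 17353 = 5.0983
Fold change = 5.0983 / 0.64597 = 7.8925
log2(7.8925) = 2.9805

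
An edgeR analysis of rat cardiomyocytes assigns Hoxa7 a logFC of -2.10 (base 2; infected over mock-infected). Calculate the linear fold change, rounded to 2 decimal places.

Fold change = 2^(-2.10) = 0.233

0.23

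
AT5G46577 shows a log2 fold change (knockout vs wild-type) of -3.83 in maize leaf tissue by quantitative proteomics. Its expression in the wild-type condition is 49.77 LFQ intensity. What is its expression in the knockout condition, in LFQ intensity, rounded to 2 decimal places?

3.50

Fold change = 2^(-3.83) = 0.0703
knockout expression = 49.77 × 0.0703 = 3.50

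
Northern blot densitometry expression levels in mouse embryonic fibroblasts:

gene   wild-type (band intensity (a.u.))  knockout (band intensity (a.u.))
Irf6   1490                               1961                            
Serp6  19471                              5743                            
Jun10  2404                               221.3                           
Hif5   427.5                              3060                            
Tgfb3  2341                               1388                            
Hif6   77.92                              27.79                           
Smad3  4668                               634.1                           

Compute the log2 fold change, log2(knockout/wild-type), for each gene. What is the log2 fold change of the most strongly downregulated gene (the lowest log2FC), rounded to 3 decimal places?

log2(1961/1490) = 0.396  (Irf6)
log2(5743/19471) = -1.761  (Serp6)
log2(221.3/2404) = -3.441  (Jun10)
log2(3060/427.5) = 2.840  (Hif5)
log2(1388/2341) = -0.754  (Tgfb3)
log2(27.79/77.92) = -1.487  (Hif6)
log2(634.1/4668) = -2.880  (Smad3)
Jun10 is most strongly downregulated.

-3.441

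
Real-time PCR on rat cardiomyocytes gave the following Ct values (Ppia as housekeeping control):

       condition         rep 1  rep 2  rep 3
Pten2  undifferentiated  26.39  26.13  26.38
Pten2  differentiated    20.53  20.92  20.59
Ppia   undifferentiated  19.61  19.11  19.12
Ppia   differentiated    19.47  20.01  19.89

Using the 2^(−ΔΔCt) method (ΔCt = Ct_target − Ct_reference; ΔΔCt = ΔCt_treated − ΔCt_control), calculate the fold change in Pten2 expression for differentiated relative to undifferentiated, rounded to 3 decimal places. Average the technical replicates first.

Mean Ct: Pten2 undifferentiated 26.300; Pten2 differentiated 20.680; Ppia undifferentiated 19.280; Ppia differentiated 19.790
ΔCt(undifferentiated) = 26.300 − 19.280 = 7.020
ΔCt(differentiated) = 20.680 − 19.790 = 0.890
ΔΔCt = 0.890 − 7.020 = -6.130
Fold change = 2^(−(-6.130)) = 2^6.130 = 70.0348

70.035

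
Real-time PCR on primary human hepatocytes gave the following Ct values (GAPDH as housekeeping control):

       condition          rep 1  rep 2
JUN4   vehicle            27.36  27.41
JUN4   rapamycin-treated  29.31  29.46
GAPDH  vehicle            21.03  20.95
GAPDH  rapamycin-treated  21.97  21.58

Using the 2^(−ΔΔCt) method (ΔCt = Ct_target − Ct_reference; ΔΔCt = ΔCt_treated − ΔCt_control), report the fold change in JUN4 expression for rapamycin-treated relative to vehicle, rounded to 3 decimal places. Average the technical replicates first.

0.431

Mean Ct: JUN4 vehicle 27.385; JUN4 rapamycin-treated 29.385; GAPDH vehicle 20.990; GAPDH rapamycin-treated 21.775
ΔCt(vehicle) = 27.385 − 20.990 = 6.395
ΔCt(rapamycin-treated) = 29.385 − 21.775 = 7.610
ΔΔCt = 7.610 − 6.395 = 1.215
Fold change = 2^(−1.215) = 0.4308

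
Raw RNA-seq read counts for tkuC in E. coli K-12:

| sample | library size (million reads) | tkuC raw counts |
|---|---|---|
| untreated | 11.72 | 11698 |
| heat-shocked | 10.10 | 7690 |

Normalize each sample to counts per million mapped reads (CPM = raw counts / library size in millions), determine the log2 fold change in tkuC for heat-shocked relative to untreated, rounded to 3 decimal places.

CPM(untreated) = 11698 / 11.72 = 998.1229
CPM(heat-shocked) = 7690 / 10.10 = 761.3861
Fold change = 761.3861 / 998.1229 = 0.76282
log2(0.76282) = -0.3906

-0.391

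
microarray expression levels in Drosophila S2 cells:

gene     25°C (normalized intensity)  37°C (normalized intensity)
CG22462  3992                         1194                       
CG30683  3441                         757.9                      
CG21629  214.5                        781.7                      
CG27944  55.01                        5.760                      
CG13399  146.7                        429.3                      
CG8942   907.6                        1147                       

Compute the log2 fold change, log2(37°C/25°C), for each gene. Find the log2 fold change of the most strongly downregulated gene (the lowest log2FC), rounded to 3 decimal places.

-3.256

log2(1194/3992) = -1.741  (CG22462)
log2(757.9/3441) = -2.183  (CG30683)
log2(781.7/214.5) = 1.866  (CG21629)
log2(5.760/55.01) = -3.256  (CG27944)
log2(429.3/146.7) = 1.549  (CG13399)
log2(1147/907.6) = 0.338  (CG8942)
CG27944 is most strongly downregulated.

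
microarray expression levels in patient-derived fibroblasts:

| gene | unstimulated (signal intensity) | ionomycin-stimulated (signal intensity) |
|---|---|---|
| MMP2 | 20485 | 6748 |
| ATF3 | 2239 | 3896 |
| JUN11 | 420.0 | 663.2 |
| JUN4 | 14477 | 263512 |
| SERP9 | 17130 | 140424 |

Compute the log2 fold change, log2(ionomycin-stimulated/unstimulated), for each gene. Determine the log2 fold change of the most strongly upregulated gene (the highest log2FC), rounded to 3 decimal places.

log2(6748/20485) = -1.602  (MMP2)
log2(3896/2239) = 0.799  (ATF3)
log2(663.2/420.0) = 0.659  (JUN11)
log2(263512/14477) = 4.186  (JUN4)
log2(140424/17130) = 3.035  (SERP9)
JUN4 is most strongly upregulated.

4.186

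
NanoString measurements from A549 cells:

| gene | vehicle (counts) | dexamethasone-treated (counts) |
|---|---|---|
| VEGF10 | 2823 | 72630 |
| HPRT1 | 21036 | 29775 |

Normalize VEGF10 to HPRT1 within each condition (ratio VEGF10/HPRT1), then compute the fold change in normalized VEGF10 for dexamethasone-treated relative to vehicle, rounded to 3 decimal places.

VEGF10/HPRT1 (vehicle) = 2823 / 21036 = 0.1342
VEGF10/HPRT1 (dexamethasone-treated) = 72630 / 29775 = 2.4393
Fold change = 2.4393 / 0.1342 = 18.1768

18.177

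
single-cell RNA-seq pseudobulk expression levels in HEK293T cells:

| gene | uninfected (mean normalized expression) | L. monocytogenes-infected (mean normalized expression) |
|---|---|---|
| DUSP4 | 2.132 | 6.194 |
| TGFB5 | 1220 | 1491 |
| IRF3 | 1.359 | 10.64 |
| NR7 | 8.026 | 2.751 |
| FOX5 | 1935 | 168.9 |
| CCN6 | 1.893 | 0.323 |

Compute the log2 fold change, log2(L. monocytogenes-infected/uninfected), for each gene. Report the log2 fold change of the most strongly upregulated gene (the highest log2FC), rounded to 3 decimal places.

2.969

log2(6.194/2.132) = 1.539  (DUSP4)
log2(1491/1220) = 0.289  (TGFB5)
log2(10.64/1.359) = 2.969  (IRF3)
log2(2.751/8.026) = -1.545  (NR7)
log2(168.9/1935) = -3.518  (FOX5)
log2(0.323/1.893) = -2.551  (CCN6)
IRF3 is most strongly upregulated.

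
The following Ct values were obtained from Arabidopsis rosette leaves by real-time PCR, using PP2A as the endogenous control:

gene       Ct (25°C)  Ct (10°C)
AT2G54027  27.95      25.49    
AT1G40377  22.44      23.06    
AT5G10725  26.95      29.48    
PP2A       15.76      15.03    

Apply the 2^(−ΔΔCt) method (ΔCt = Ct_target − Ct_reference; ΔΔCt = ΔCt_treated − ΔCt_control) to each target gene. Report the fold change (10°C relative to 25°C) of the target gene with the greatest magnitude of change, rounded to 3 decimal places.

AT2G54027: ΔΔCt = (25.49−15.03) − (27.95−15.76) = 10.46 − 12.19 = -1.73; fold change = 2^1.73 = 3.317
AT1G40377: ΔΔCt = (23.06−15.03) − (22.44−15.76) = 8.03 − 6.68 = 1.35; fold change = 2^-1.35 = 0.392
AT5G10725: ΔΔCt = (29.48−15.03) − (26.95−15.76) = 14.45 − 11.19 = 3.26; fold change = 2^-3.26 = 0.104
AT5G10725 has the largest |ΔΔCt| = 3.26.

0.104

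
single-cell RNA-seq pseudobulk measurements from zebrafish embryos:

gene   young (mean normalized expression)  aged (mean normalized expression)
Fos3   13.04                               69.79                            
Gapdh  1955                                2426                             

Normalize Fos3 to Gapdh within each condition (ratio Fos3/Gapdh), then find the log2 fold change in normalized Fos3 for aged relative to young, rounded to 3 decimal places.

2.109

Fos3/Gapdh (young) = 13.04 / 1955 = 0.0066701
Fos3/Gapdh (aged) = 69.79 / 2426 = 0.028768
Fold change = 0.028768 / 0.0066701 = 4.3129
log2(4.3129) = 2.1087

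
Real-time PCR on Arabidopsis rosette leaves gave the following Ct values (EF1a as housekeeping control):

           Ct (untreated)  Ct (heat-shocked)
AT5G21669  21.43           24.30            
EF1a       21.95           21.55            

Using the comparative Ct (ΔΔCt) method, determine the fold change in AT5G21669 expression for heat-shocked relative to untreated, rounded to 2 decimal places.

0.10

ΔCt(untreated) = 21.430 − 21.950 = -0.520
ΔCt(heat-shocked) = 24.300 − 21.550 = 2.750
ΔΔCt = 2.750 − (-0.520) = 3.270
Fold change = 2^(−3.270) = 0.104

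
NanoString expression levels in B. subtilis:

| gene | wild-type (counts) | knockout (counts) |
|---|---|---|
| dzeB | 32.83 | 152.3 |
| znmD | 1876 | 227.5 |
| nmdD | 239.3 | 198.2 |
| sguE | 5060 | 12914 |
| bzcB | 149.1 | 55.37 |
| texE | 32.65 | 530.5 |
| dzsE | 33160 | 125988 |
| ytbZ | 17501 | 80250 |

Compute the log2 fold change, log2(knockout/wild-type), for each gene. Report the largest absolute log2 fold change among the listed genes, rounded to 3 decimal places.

log2(152.3/32.83) = 2.214  (dzeB)
log2(227.5/1876) = -3.044  (znmD)
log2(198.2/239.3) = -0.272  (nmdD)
log2(12914/5060) = 1.352  (sguE)
log2(55.37/149.1) = -1.429  (bzcB)
log2(530.5/32.65) = 4.022  (texE)
log2(125988/33160) = 1.926  (dzsE)
log2(80250/17501) = 2.197  (ytbZ)
The largest magnitude belongs to texE.

4.022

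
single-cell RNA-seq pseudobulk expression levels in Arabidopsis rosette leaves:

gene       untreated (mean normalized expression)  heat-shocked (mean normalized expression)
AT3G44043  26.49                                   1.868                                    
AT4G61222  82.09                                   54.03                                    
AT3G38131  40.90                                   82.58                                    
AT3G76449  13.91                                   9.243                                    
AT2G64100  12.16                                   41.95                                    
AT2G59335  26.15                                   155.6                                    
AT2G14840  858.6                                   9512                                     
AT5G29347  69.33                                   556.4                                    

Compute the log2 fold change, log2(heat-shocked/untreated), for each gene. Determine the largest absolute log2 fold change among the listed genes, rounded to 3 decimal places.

log2(1.868/26.49) = -3.826  (AT3G44043)
log2(54.03/82.09) = -0.603  (AT4G61222)
log2(82.58/40.90) = 1.014  (AT3G38131)
log2(9.243/13.91) = -0.590  (AT3G76449)
log2(41.95/12.16) = 1.787  (AT2G64100)
log2(155.6/26.15) = 2.573  (AT2G59335)
log2(9512/858.6) = 3.470  (AT2G14840)
log2(556.4/69.33) = 3.005  (AT5G29347)
The largest magnitude belongs to AT3G44043.

3.826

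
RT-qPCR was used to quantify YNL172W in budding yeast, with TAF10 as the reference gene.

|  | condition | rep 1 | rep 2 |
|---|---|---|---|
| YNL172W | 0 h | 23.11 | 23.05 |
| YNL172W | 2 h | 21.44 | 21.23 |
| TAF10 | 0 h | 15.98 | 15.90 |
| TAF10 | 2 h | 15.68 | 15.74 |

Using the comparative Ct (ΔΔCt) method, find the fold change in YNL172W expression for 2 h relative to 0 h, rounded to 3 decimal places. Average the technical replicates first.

2.858

Mean Ct: YNL172W 0 h 23.080; YNL172W 2 h 21.335; TAF10 0 h 15.940; TAF10 2 h 15.710
ΔCt(0 h) = 23.080 − 15.940 = 7.140
ΔCt(2 h) = 21.335 − 15.710 = 5.625
ΔΔCt = 5.625 − 7.140 = -1.515
Fold change = 2^(−(-1.515)) = 2^1.515 = 2.8580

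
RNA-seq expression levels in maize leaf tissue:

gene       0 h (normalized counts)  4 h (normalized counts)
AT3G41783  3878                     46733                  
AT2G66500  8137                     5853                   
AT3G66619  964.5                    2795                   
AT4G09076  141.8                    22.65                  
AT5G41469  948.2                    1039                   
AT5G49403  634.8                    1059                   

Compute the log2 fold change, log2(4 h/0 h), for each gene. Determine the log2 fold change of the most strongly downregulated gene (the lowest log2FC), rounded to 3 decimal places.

log2(46733/3878) = 3.591  (AT3G41783)
log2(5853/8137) = -0.475  (AT2G66500)
log2(2795/964.5) = 1.535  (AT3G66619)
log2(22.65/141.8) = -2.646  (AT4G09076)
log2(1039/948.2) = 0.132  (AT5G41469)
log2(1059/634.8) = 0.738  (AT5G49403)
AT4G09076 is most strongly downregulated.

-2.646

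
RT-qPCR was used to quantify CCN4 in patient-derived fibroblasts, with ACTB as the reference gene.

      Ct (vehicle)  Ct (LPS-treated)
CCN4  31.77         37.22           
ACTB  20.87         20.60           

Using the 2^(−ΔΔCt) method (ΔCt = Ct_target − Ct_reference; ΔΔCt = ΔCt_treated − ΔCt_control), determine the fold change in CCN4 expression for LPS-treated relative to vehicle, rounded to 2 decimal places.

ΔCt(vehicle) = 31.770 − 20.870 = 10.900
ΔCt(LPS-treated) = 37.220 − 20.600 = 16.620
ΔΔCt = 16.620 − 10.900 = 5.720
Fold change = 2^(−5.720) = 0.019

0.02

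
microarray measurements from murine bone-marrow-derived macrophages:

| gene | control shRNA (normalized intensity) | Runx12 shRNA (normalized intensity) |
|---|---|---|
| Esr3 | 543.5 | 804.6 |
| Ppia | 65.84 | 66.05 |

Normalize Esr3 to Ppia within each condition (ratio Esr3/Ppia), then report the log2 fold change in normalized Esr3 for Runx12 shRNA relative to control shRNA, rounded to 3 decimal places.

Esr3/Ppia (control shRNA) = 543.5 / 65.84 = 8.2549
Esr3/Ppia (Runx12 shRNA) = 804.6 / 66.05 = 12.182
Fold change = 12.182 / 8.2549 = 1.4757
log2(1.4757) = 0.5614

0.561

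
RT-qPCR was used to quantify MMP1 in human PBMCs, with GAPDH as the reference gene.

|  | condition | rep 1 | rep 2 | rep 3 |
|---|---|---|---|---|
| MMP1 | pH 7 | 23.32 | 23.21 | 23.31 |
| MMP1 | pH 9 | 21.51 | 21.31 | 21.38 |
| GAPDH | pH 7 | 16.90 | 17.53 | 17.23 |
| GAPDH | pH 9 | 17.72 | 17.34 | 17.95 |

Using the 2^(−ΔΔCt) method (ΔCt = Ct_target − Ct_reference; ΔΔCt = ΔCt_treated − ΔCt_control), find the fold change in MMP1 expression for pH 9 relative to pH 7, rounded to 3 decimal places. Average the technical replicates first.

5.028

Mean Ct: MMP1 pH 7 23.280; MMP1 pH 9 21.400; GAPDH pH 7 17.220; GAPDH pH 9 17.670
ΔCt(pH 7) = 23.280 − 17.220 = 6.060
ΔCt(pH 9) = 21.400 − 17.670 = 3.730
ΔΔCt = 3.730 − 6.060 = -2.330
Fold change = 2^(−(-2.330)) = 2^2.330 = 5.0281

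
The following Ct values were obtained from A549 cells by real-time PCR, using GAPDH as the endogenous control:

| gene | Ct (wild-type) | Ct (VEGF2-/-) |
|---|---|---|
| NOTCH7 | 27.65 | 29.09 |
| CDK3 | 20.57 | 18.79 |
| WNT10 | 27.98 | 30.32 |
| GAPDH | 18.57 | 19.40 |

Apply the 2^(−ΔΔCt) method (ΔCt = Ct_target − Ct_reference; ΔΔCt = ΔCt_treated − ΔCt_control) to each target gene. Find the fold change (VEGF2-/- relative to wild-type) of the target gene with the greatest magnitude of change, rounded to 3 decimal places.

NOTCH7: ΔΔCt = (29.09−19.40) − (27.65−18.57) = 9.69 − 9.08 = 0.61; fold change = 2^-0.61 = 0.655
CDK3: ΔΔCt = (18.79−19.40) − (20.57−18.57) = -0.61 − 2.00 = -2.61; fold change = 2^2.61 = 6.105
WNT10: ΔΔCt = (30.32−19.40) − (27.98−18.57) = 10.92 − 9.41 = 1.51; fold change = 2^-1.51 = 0.351
CDK3 has the largest |ΔΔCt| = 2.61.

6.105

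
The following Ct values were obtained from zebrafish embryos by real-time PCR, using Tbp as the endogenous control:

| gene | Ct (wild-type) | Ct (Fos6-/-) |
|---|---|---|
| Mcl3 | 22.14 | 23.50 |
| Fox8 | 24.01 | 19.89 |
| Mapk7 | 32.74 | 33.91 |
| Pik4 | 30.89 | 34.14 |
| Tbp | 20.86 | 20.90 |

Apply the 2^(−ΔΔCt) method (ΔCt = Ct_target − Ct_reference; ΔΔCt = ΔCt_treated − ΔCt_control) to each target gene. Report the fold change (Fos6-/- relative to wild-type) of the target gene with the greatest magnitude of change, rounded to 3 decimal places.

17.877

Mcl3: ΔΔCt = (23.50−20.90) − (22.14−20.86) = 2.60 − 1.28 = 1.32; fold change = 2^-1.32 = 0.401
Fox8: ΔΔCt = (19.89−20.90) − (24.01−20.86) = -1.01 − 3.15 = -4.16; fold change = 2^4.16 = 17.877
Mapk7: ΔΔCt = (33.91−20.90) − (32.74−20.86) = 13.01 − 11.88 = 1.13; fold change = 2^-1.13 = 0.457
Pik4: ΔΔCt = (34.14−20.90) − (30.89−20.86) = 13.24 − 10.03 = 3.21; fold change = 2^-3.21 = 0.108
Fox8 has the largest |ΔΔCt| = 4.16.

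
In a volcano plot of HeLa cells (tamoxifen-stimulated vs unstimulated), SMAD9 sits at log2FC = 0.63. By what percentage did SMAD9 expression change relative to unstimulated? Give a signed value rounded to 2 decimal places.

54.76%

Fold change = 2^(0.63) = 1.5476
Percent change = (FC − 1) × 100% = (1.5476 − 1) × 100 = 54.76%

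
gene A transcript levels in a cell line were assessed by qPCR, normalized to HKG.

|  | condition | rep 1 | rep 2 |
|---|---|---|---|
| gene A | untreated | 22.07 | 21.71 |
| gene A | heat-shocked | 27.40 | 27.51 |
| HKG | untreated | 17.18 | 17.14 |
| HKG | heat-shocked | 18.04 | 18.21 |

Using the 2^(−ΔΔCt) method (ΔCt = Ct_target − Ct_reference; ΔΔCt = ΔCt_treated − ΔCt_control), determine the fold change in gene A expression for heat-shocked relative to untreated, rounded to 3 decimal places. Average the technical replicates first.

0.041

Mean Ct: gene A untreated 21.890; gene A heat-shocked 27.455; HKG untreated 17.160; HKG heat-shocked 18.125
ΔCt(untreated) = 21.890 − 17.160 = 4.730
ΔCt(heat-shocked) = 27.455 − 18.125 = 9.330
ΔΔCt = 9.330 − 4.730 = 4.600
Fold change = 2^(−4.600) = 0.0412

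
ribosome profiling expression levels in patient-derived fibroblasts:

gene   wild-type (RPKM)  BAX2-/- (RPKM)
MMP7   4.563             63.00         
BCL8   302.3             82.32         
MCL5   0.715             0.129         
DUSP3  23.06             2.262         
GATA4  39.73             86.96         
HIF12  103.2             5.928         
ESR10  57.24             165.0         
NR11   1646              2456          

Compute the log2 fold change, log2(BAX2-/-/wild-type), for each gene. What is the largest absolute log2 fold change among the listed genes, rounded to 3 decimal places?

4.122

log2(63.00/4.563) = 3.787  (MMP7)
log2(82.32/302.3) = -1.877  (BCL8)
log2(0.129/0.715) = -2.471  (MCL5)
log2(2.262/23.06) = -3.350  (DUSP3)
log2(86.96/39.73) = 1.130  (GATA4)
log2(5.928/103.2) = -4.122  (HIF12)
log2(165.0/57.24) = 1.527  (ESR10)
log2(2456/1646) = 0.577  (NR11)
The largest magnitude belongs to HIF12.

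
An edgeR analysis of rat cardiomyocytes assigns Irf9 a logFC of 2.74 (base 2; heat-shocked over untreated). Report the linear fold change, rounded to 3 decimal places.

6.681

Fold change = 2^(2.74) = 6.6807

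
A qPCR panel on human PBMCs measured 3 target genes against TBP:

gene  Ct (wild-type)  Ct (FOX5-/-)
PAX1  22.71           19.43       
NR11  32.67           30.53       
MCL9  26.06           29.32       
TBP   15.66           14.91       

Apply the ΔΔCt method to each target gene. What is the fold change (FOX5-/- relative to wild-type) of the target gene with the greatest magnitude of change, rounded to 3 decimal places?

0.062

PAX1: ΔΔCt = (19.43−14.91) − (22.71−15.66) = 4.52 − 7.05 = -2.53; fold change = 2^2.53 = 5.776
NR11: ΔΔCt = (30.53−14.91) − (32.67−15.66) = 15.62 − 17.01 = -1.39; fold change = 2^1.39 = 2.621
MCL9: ΔΔCt = (29.32−14.91) − (26.06−15.66) = 14.41 − 10.40 = 4.01; fold change = 2^-4.01 = 0.062
MCL9 has the largest |ΔΔCt| = 4.01.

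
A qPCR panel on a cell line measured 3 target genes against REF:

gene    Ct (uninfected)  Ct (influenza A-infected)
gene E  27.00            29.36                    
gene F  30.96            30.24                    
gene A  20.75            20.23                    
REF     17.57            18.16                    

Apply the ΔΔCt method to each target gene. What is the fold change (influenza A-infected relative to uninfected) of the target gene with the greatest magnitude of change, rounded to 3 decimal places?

gene E: ΔΔCt = (29.36−18.16) − (27.00−17.57) = 11.20 − 9.43 = 1.77; fold change = 2^-1.77 = 0.293
gene F: ΔΔCt = (30.24−18.16) − (30.96−17.57) = 12.08 − 13.39 = -1.31; fold change = 2^1.31 = 2.479
gene A: ΔΔCt = (20.23−18.16) − (20.75−17.57) = 2.07 − 3.18 = -1.11; fold change = 2^1.11 = 2.158
gene E has the largest |ΔΔCt| = 1.77.

0.293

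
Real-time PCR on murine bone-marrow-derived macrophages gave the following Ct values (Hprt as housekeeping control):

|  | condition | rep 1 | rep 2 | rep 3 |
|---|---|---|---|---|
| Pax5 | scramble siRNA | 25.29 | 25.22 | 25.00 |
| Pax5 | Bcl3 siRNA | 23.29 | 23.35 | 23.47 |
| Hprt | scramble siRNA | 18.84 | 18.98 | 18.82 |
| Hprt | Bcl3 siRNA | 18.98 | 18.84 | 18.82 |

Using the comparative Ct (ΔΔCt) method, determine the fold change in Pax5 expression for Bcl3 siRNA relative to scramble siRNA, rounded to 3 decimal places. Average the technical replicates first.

3.482

Mean Ct: Pax5 scramble siRNA 25.170; Pax5 Bcl3 siRNA 23.370; Hprt scramble siRNA 18.880; Hprt Bcl3 siRNA 18.880
ΔCt(scramble siRNA) = 25.170 − 18.880 = 6.290
ΔCt(Bcl3 siRNA) = 23.370 − 18.880 = 4.490
ΔΔCt = 4.490 − 6.290 = -1.800
Fold change = 2^(−(-1.800)) = 2^1.800 = 3.4822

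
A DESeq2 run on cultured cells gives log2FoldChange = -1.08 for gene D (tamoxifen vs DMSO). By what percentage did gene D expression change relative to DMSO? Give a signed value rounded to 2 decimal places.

Fold change = 2^(-1.08) = 0.4730
Percent change = (FC − 1) × 100% = (0.4730 − 1) × 100 = -52.70%

-52.70%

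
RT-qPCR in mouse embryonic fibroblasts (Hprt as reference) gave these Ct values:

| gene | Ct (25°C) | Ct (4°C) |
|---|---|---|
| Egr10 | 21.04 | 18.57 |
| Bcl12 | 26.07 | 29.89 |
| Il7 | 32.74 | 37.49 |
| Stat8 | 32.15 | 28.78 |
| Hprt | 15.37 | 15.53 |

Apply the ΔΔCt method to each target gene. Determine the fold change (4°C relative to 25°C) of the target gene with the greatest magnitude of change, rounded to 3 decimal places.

0.042

Egr10: ΔΔCt = (18.57−15.53) − (21.04−15.37) = 3.04 − 5.67 = -2.63; fold change = 2^2.63 = 6.190
Bcl12: ΔΔCt = (29.89−15.53) − (26.07−15.37) = 14.36 − 10.70 = 3.66; fold change = 2^-3.66 = 0.079
Il7: ΔΔCt = (37.49−15.53) − (32.74−15.37) = 21.96 − 17.37 = 4.59; fold change = 2^-4.59 = 0.042
Stat8: ΔΔCt = (28.78−15.53) − (32.15−15.37) = 13.25 − 16.78 = -3.53; fold change = 2^3.53 = 11.551
Il7 has the largest |ΔΔCt| = 4.59.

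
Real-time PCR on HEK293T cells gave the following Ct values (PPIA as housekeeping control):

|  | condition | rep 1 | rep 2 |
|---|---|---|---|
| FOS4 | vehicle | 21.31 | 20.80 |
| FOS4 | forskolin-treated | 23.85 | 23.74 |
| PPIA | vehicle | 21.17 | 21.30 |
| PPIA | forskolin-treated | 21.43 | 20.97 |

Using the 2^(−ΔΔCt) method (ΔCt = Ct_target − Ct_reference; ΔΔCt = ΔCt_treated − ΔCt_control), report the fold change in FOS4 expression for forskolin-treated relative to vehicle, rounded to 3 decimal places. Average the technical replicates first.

Mean Ct: FOS4 vehicle 21.055; FOS4 forskolin-treated 23.795; PPIA vehicle 21.235; PPIA forskolin-treated 21.200
ΔCt(vehicle) = 21.055 − 21.235 = -0.180
ΔCt(forskolin-treated) = 23.795 − 21.200 = 2.595
ΔΔCt = 2.595 − (-0.180) = 2.775
Fold change = 2^(−2.775) = 0.1461

0.146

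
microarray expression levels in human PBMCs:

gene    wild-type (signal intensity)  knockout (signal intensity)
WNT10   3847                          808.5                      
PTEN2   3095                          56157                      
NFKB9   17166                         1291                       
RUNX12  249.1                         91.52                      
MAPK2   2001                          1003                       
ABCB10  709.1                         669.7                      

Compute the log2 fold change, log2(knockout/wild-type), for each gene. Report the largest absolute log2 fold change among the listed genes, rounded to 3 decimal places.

4.181

log2(808.5/3847) = -2.250  (WNT10)
log2(56157/3095) = 4.181  (PTEN2)
log2(1291/17166) = -3.733  (NFKB9)
log2(91.52/249.1) = -1.445  (RUNX12)
log2(1003/2001) = -0.996  (MAPK2)
log2(669.7/709.1) = -0.082  (ABCB10)
The largest magnitude belongs to PTEN2.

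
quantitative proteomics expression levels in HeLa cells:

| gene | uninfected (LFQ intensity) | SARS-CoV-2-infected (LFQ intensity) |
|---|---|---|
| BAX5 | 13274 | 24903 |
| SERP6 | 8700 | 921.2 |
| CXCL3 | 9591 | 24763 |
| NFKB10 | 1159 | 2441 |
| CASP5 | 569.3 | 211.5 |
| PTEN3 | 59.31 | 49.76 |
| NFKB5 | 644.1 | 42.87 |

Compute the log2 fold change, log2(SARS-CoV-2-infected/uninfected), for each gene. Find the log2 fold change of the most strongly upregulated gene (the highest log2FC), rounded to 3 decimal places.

log2(24903/13274) = 0.908  (BAX5)
log2(921.2/8700) = -3.239  (SERP6)
log2(24763/9591) = 1.368  (CXCL3)
log2(2441/1159) = 1.075  (NFKB10)
log2(211.5/569.3) = -1.429  (CASP5)
log2(49.76/59.31) = -0.253  (PTEN3)
log2(42.87/644.1) = -3.909  (NFKB5)
CXCL3 is most strongly upregulated.

1.368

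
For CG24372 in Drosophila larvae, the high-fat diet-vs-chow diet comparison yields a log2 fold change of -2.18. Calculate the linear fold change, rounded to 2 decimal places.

Fold change = 2^(-2.18) = 0.221

0.22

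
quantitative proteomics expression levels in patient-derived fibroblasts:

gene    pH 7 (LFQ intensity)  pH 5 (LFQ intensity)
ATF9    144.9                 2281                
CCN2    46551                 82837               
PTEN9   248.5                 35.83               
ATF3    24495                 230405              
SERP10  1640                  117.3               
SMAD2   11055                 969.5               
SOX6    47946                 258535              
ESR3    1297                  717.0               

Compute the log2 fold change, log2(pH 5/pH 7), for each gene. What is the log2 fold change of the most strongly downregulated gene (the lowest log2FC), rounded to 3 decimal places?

log2(2281/144.9) = 3.977  (ATF9)
log2(82837/46551) = 0.831  (CCN2)
log2(35.83/248.5) = -2.794  (PTEN9)
log2(230405/24495) = 3.234  (ATF3)
log2(117.3/1640) = -3.805  (SERP10)
log2(969.5/11055) = -3.511  (SMAD2)
log2(258535/47946) = 2.431  (SOX6)
log2(717.0/1297) = -0.855  (ESR3)
SERP10 is most strongly downregulated.

-3.805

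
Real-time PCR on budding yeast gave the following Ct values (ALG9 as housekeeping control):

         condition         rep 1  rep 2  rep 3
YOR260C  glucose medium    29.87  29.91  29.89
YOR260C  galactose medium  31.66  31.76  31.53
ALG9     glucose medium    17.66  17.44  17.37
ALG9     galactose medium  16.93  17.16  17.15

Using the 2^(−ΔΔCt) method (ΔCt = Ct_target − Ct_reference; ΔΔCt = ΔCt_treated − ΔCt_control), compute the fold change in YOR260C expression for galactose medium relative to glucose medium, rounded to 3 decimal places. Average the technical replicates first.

0.222

Mean Ct: YOR260C glucose medium 29.890; YOR260C galactose medium 31.650; ALG9 glucose medium 17.490; ALG9 galactose medium 17.080
ΔCt(glucose medium) = 29.890 − 17.490 = 12.400
ΔCt(galactose medium) = 31.650 − 17.080 = 14.570
ΔΔCt = 14.570 − 12.400 = 2.170
Fold change = 2^(−2.170) = 0.2222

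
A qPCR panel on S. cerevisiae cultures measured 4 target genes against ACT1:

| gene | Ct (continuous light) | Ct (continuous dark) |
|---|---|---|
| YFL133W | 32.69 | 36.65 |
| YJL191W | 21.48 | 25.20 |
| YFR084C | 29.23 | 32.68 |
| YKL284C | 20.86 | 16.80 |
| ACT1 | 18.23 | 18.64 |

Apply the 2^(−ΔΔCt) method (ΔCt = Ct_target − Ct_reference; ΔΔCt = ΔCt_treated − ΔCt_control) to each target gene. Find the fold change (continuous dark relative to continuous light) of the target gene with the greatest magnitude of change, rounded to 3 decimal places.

22.162

YFL133W: ΔΔCt = (36.65−18.64) − (32.69−18.23) = 18.01 − 14.46 = 3.55; fold change = 2^-3.55 = 0.085
YJL191W: ΔΔCt = (25.20−18.64) − (21.48−18.23) = 6.56 − 3.25 = 3.31; fold change = 2^-3.31 = 0.101
YFR084C: ΔΔCt = (32.68−18.64) − (29.23−18.23) = 14.04 − 11.00 = 3.04; fold change = 2^-3.04 = 0.122
YKL284C: ΔΔCt = (16.80−18.64) − (20.86−18.23) = -1.84 − 2.63 = -4.47; fold change = 2^4.47 = 22.162
YKL284C has the largest |ΔΔCt| = 4.47.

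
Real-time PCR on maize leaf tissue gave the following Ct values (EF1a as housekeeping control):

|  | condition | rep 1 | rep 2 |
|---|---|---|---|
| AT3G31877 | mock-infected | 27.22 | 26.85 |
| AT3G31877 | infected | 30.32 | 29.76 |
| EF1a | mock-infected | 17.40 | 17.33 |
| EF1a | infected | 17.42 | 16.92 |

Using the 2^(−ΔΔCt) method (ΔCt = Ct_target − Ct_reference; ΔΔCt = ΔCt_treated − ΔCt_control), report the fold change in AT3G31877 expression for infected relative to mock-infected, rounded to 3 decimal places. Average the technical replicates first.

Mean Ct: AT3G31877 mock-infected 27.035; AT3G31877 infected 30.040; EF1a mock-infected 17.365; EF1a infected 17.170
ΔCt(mock-infected) = 27.035 − 17.365 = 9.670
ΔCt(infected) = 30.040 − 17.170 = 12.870
ΔΔCt = 12.870 − 9.670 = 3.200
Fold change = 2^(−3.200) = 0.1088

0.109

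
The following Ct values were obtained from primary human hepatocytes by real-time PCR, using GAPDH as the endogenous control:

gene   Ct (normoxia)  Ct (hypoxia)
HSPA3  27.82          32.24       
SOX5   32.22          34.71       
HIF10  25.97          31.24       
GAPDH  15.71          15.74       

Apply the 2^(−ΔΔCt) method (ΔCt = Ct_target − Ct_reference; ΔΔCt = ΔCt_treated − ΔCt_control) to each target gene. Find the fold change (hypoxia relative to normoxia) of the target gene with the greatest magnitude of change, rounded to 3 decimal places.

0.026

HSPA3: ΔΔCt = (32.24−15.74) − (27.82−15.71) = 16.50 − 12.11 = 4.39; fold change = 2^-4.39 = 0.048
SOX5: ΔΔCt = (34.71−15.74) − (32.22−15.71) = 18.97 − 16.51 = 2.46; fold change = 2^-2.46 = 0.182
HIF10: ΔΔCt = (31.24−15.74) − (25.97−15.71) = 15.50 − 10.26 = 5.24; fold change = 2^-5.24 = 0.026
HIF10 has the largest |ΔΔCt| = 5.24.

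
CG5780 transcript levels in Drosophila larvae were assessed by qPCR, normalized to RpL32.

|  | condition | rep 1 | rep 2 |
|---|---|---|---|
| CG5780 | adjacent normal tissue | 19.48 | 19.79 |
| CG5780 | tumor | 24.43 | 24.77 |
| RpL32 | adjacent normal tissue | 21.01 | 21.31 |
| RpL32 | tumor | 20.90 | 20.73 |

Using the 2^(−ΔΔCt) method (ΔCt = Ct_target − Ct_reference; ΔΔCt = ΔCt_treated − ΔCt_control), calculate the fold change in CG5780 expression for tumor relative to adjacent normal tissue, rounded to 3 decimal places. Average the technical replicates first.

0.025

Mean Ct: CG5780 adjacent normal tissue 19.635; CG5780 tumor 24.600; RpL32 adjacent normal tissue 21.160; RpL32 tumor 20.815
ΔCt(adjacent normal tissue) = 19.635 − 21.160 = -1.525
ΔCt(tumor) = 24.600 − 20.815 = 3.785
ΔΔCt = 3.785 − (-1.525) = 5.310
Fold change = 2^(−5.310) = 0.0252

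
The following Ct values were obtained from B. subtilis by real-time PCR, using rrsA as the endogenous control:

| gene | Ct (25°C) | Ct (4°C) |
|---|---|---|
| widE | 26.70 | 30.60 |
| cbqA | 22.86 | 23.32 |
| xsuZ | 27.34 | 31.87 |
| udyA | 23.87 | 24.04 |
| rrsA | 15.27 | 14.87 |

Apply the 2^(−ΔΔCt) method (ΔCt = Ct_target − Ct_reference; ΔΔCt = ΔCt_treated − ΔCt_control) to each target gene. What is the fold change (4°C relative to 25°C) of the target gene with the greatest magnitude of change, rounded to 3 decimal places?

0.033

widE: ΔΔCt = (30.60−14.87) − (26.70−15.27) = 15.73 − 11.43 = 4.30; fold change = 2^-4.30 = 0.051
cbqA: ΔΔCt = (23.32−14.87) − (22.86−15.27) = 8.45 − 7.59 = 0.86; fold change = 2^-0.86 = 0.551
xsuZ: ΔΔCt = (31.87−14.87) − (27.34−15.27) = 17.00 − 12.07 = 4.93; fold change = 2^-4.93 = 0.033
udyA: ΔΔCt = (24.04−14.87) − (23.87−15.27) = 9.17 − 8.60 = 0.57; fold change = 2^-0.57 = 0.674
xsuZ has the largest |ΔΔCt| = 4.93.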